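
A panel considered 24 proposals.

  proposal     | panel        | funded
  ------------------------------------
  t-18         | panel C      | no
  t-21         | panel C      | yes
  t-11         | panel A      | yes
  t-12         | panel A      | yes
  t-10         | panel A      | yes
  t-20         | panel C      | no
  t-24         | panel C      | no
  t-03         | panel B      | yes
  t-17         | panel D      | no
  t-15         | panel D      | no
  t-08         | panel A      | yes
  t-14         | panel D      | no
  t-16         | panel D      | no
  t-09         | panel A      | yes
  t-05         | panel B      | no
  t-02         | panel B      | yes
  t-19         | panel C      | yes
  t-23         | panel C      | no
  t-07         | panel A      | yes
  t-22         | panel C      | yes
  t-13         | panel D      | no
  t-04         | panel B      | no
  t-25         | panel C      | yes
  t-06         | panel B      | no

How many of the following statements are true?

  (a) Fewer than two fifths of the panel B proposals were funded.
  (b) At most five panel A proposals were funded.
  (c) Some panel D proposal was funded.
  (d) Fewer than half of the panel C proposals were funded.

(a) panel B: |A| = 5, |A ∩ B| = 2; needs |A ∩ B| / |A| < 2/5 — false.
(b) panel A: |A| = 6, |A ∩ B| = 6; needs |A ∩ B| ≤ 5 — false.
(c) panel D: |A| = 5, |A ∩ B| = 0; needs A ∩ B ≠ ∅ (|A ∩ B| ≥ 1) — false.
(d) panel C: |A| = 8, |A ∩ B| = 4; needs |A ∩ B| < |A ∖ B| — false.

0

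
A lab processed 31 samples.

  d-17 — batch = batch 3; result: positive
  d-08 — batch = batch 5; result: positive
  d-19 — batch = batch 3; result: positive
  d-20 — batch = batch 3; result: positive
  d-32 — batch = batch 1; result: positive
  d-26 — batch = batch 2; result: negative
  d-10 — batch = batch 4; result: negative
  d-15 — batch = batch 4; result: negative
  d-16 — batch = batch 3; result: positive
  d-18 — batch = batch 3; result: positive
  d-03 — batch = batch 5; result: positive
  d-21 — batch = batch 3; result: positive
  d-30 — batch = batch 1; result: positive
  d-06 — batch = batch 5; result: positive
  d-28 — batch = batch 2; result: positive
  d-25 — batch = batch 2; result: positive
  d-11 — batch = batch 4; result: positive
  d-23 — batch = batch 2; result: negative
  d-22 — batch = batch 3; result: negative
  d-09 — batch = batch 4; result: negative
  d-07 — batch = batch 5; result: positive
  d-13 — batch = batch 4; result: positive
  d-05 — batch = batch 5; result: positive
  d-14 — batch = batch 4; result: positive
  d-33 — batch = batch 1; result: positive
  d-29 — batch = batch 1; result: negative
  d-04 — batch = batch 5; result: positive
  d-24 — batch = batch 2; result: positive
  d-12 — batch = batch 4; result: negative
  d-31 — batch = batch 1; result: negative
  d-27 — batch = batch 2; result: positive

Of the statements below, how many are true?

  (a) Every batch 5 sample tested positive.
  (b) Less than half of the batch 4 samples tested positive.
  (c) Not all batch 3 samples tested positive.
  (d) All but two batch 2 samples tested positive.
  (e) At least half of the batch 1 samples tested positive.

(a) batch 5: |A| = 6, |A ∩ B| = 6; needs A ⊆ B, i.e. every element of A is in B (|A ∖ B| = 0) — true.
(b) batch 4: |A| = 7, |A ∩ B| = 3; needs |A ∩ B| < |A ∖ B| — true.
(c) batch 3: |A| = 7, |A ∩ B| = 6; needs A ⊄ B (|A ∖ B| ≥ 1) — true.
(d) batch 2: |A| = 6, |A ∩ B| = 4; needs |A ∖ B| = 2 — true.
(e) batch 1: |A| = 5, |A ∩ B| = 3; needs |A ∩ B| ≥ |A ∖ B| — true.

5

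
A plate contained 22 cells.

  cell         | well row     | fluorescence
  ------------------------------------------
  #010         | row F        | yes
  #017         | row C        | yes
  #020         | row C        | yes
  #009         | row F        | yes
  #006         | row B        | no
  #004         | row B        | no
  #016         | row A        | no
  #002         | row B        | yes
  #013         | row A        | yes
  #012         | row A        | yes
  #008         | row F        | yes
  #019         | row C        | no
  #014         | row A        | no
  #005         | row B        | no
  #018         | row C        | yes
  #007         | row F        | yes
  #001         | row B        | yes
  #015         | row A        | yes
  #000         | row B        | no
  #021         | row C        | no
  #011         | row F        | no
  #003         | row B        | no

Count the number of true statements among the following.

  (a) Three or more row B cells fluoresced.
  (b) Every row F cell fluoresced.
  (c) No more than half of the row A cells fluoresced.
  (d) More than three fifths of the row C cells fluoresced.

(a) row B: |A| = 7, |A ∩ B| = 2; needs |A ∩ B| ≥ 3 — false.
(b) row F: |A| = 5, |A ∩ B| = 4; needs A ⊆ B, i.e. every element of A is in B (|A ∖ B| = 0) — false.
(c) row A: |A| = 5, |A ∩ B| = 3; needs |A ∩ B| ≤ |A ∖ B| — false.
(d) row C: |A| = 5, |A ∩ B| = 3; needs |A ∩ B| / |A| > 3/5 — false.

0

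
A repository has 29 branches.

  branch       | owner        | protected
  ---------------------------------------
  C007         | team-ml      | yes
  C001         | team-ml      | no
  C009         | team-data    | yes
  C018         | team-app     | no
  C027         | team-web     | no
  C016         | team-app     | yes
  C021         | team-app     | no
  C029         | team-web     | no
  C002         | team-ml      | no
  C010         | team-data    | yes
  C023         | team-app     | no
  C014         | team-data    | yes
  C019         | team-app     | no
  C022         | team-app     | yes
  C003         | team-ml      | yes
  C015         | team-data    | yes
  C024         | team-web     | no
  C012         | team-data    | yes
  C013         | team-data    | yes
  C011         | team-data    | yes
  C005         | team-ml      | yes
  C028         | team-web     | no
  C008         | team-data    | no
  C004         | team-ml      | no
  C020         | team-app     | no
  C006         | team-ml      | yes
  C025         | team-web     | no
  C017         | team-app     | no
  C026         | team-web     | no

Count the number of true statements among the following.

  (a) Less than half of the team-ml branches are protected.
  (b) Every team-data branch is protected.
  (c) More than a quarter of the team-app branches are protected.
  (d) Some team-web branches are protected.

0

(a) team-ml: |A| = 7, |A ∩ B| = 4; needs |A ∩ B| < |A ∖ B| — false.
(b) team-data: |A| = 8, |A ∩ B| = 7; needs A ⊆ B, i.e. every element of A is in B (|A ∖ B| = 0) — false.
(c) team-app: |A| = 8, |A ∩ B| = 2; needs |A ∩ B| / |A| > 1/4 — false.
(d) team-web: |A| = 6, |A ∩ B| = 0; needs A ∩ B ≠ ∅ (|A ∩ B| ≥ 1) — false.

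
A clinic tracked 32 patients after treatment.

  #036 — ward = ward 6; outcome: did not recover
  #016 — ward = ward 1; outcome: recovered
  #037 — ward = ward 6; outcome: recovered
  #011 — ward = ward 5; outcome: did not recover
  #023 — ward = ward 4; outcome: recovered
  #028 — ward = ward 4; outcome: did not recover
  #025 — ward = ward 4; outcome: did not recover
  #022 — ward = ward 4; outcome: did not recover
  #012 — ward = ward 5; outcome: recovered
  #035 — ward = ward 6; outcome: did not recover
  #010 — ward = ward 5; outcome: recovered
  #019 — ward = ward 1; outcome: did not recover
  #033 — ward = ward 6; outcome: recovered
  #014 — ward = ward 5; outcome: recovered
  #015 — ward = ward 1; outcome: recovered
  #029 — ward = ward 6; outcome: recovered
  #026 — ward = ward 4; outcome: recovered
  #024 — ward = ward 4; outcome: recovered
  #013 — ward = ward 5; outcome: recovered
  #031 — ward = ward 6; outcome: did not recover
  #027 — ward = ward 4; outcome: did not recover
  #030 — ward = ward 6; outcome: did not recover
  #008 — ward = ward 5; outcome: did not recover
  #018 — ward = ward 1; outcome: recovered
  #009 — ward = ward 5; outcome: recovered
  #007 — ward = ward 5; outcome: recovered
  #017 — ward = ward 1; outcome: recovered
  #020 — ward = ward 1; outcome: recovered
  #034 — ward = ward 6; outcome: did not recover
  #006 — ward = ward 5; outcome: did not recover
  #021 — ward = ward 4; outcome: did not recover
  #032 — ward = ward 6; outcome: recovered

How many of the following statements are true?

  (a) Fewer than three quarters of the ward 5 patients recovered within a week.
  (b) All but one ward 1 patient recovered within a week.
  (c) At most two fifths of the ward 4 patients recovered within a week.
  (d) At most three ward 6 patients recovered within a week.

3

(a) ward 5: |A| = 9, |A ∩ B| = 6; needs |A ∩ B| / |A| < 3/4 — true.
(b) ward 1: |A| = 6, |A ∩ B| = 5; needs |A ∖ B| = 1 — true.
(c) ward 4: |A| = 8, |A ∩ B| = 3; needs |A ∩ B| / |A| ≤ 2/5 — true.
(d) ward 6: |A| = 9, |A ∩ B| = 4; needs |A ∩ B| ≤ 3 — false.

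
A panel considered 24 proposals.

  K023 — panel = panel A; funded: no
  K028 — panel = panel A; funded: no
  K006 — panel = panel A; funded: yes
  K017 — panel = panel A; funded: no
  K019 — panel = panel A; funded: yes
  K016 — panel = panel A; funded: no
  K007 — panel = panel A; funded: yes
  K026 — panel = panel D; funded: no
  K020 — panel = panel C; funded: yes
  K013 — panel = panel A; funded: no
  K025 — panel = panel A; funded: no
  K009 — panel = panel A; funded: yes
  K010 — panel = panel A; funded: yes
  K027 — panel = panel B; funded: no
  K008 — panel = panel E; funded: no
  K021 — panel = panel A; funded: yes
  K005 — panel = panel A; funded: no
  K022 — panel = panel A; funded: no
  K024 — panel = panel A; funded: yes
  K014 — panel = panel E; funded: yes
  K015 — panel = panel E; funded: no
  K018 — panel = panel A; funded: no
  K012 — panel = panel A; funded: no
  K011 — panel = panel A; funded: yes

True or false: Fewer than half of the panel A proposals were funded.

True

The determiner here denotes the relation: |A ∩ B| < |A ∖ B|.
|A| = 18, |A ∩ B| = 8, |A ∖ B| = 10.
8 < 10, so the statement is true.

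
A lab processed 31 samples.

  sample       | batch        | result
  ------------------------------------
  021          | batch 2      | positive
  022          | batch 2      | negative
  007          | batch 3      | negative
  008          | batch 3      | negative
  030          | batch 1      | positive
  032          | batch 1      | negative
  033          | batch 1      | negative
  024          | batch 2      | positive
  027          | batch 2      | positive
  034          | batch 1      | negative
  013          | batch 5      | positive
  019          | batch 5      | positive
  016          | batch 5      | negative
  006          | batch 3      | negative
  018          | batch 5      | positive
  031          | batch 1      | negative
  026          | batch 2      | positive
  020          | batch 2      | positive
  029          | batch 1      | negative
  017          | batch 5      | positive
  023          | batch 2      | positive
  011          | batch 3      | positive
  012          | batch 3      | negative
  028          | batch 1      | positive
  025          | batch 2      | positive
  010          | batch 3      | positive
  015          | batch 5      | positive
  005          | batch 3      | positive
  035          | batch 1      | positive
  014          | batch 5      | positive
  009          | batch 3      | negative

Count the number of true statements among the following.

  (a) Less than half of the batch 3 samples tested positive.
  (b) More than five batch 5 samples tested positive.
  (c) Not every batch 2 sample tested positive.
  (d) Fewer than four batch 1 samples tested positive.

4

(a) batch 3: |A| = 8, |A ∩ B| = 3; needs |A ∩ B| < |A ∖ B| — true.
(b) batch 5: |A| = 7, |A ∩ B| = 6; needs |A ∩ B| > 5 — true.
(c) batch 2: |A| = 8, |A ∩ B| = 7; needs A ⊄ B (|A ∖ B| ≥ 1) — true.
(d) batch 1: |A| = 8, |A ∩ B| = 3; needs |A ∩ B| < 4 — true.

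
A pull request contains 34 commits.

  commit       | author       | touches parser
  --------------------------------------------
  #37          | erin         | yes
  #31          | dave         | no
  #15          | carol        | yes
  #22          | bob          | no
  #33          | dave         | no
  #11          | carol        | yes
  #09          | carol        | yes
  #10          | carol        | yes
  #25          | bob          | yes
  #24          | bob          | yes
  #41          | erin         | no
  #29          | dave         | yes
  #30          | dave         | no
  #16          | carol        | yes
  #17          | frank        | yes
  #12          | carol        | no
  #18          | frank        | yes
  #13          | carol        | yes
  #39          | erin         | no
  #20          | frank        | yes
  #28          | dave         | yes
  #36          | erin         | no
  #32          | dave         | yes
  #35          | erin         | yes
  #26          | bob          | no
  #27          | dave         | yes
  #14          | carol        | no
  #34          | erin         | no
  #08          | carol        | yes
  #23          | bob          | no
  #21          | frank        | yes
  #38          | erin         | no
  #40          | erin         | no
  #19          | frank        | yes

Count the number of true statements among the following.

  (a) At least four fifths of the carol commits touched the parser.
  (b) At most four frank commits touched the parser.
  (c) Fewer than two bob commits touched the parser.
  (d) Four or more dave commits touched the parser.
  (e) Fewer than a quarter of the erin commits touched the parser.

(a) carol: |A| = 9, |A ∩ B| = 7; needs |A ∩ B| / |A| ≥ 4/5 — false.
(b) frank: |A| = 5, |A ∩ B| = 5; needs |A ∩ B| ≤ 4 — false.
(c) bob: |A| = 5, |A ∩ B| = 2; needs |A ∩ B| < 2 — false.
(d) dave: |A| = 7, |A ∩ B| = 4; needs |A ∩ B| ≥ 4 — true.
(e) erin: |A| = 8, |A ∩ B| = 2; needs |A ∩ B| / |A| < 1/4 — false.

1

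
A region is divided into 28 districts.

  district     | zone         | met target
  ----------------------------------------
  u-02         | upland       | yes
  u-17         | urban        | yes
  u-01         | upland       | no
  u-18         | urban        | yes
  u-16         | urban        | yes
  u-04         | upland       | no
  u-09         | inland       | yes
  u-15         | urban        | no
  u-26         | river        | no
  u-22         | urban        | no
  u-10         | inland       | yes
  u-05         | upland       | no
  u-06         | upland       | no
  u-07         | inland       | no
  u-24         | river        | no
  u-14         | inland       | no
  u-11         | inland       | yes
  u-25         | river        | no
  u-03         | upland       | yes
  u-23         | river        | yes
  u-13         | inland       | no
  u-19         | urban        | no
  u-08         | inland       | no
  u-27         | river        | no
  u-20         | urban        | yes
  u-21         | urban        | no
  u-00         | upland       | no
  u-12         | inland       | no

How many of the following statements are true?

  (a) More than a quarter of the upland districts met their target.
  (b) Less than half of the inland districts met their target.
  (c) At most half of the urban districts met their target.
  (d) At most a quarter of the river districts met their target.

(a) upland: |A| = 7, |A ∩ B| = 2; needs |A ∩ B| / |A| > 1/4 — true.
(b) inland: |A| = 8, |A ∩ B| = 3; needs |A ∩ B| < |A ∖ B| — true.
(c) urban: |A| = 8, |A ∩ B| = 4; needs |A ∩ B| ≤ |A ∖ B| — true.
(d) river: |A| = 5, |A ∩ B| = 1; needs |A ∩ B| / |A| ≤ 1/4 — true.

4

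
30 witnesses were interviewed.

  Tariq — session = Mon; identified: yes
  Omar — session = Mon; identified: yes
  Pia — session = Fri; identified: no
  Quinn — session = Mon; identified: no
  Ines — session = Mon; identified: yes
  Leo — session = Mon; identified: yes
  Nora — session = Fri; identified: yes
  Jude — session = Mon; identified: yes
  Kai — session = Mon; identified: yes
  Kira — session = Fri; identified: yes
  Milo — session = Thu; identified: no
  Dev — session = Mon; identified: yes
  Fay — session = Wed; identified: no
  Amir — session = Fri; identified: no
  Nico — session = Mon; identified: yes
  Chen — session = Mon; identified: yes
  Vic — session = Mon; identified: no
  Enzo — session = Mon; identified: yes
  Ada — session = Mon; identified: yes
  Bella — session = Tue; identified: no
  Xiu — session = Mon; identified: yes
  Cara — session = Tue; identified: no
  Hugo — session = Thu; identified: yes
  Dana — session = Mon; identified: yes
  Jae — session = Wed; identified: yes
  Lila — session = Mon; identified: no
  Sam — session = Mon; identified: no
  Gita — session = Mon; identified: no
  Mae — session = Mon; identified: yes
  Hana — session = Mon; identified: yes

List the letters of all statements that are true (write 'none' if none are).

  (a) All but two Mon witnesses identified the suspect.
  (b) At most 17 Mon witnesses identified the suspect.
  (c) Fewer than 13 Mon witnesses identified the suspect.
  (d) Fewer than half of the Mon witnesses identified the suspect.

(b)

|A| = 20, |A ∩ B| = 15, |A ∖ B| = 5.
(a) |A ∖ B| = 2: fails.
(b) |A ∩ B| ≤ 17: holds.
(c) |A ∩ B| < 13: fails.
(d) |A ∩ B| < |A ∖ B|: fails.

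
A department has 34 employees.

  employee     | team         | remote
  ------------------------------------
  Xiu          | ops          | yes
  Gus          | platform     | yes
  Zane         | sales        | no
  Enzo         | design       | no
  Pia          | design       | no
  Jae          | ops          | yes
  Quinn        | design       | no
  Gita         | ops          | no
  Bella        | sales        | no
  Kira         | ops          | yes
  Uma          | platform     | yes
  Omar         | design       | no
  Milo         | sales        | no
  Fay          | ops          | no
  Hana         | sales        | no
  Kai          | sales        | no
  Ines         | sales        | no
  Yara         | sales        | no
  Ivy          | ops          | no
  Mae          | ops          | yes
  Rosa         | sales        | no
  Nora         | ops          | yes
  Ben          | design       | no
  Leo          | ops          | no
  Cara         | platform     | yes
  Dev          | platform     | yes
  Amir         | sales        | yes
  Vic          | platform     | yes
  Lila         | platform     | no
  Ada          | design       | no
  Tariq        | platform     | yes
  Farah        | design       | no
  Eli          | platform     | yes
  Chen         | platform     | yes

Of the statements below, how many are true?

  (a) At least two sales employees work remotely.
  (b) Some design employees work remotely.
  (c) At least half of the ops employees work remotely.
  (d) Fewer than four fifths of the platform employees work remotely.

(a) sales: |A| = 9, |A ∩ B| = 1; needs |A ∩ B| ≥ 2 — false.
(b) design: |A| = 7, |A ∩ B| = 0; needs A ∩ B ≠ ∅ (|A ∩ B| ≥ 1) — false.
(c) ops: |A| = 9, |A ∩ B| = 5; needs |A ∩ B| ≥ |A ∖ B| — true.
(d) platform: |A| = 9, |A ∩ B| = 8; needs |A ∩ B| / |A| < 4/5 — false.

1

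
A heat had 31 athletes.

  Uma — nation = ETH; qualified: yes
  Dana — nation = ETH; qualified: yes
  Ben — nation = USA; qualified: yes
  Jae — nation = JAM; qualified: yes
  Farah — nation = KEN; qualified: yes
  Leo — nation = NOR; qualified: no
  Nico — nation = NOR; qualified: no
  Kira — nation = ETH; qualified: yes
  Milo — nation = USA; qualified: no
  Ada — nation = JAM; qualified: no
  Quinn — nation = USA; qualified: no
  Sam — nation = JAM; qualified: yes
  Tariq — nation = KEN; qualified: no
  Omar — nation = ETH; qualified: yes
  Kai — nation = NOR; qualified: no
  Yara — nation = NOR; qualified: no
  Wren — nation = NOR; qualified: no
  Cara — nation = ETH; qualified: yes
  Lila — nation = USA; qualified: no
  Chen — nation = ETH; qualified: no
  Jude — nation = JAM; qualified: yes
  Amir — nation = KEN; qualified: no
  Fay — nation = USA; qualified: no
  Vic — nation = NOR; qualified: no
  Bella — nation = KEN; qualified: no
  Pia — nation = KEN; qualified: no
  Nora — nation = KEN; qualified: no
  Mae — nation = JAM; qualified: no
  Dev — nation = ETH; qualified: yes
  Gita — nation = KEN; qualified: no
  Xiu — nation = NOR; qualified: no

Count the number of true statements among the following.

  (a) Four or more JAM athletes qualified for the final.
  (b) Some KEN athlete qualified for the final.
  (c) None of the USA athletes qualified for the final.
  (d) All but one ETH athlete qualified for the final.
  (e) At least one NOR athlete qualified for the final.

2

(a) JAM: |A| = 5, |A ∩ B| = 3; needs |A ∩ B| ≥ 4 — false.
(b) KEN: |A| = 7, |A ∩ B| = 1; needs A ∩ B ≠ ∅ (|A ∩ B| ≥ 1) — true.
(c) USA: |A| = 5, |A ∩ B| = 1; needs A ∩ B = ∅ (|A ∩ B| = 0) — false.
(d) ETH: |A| = 7, |A ∩ B| = 6; needs |A ∖ B| = 1 — true.
(e) NOR: |A| = 7, |A ∩ B| = 0; needs A ∩ B ≠ ∅ (|A ∩ B| ≥ 1) — false.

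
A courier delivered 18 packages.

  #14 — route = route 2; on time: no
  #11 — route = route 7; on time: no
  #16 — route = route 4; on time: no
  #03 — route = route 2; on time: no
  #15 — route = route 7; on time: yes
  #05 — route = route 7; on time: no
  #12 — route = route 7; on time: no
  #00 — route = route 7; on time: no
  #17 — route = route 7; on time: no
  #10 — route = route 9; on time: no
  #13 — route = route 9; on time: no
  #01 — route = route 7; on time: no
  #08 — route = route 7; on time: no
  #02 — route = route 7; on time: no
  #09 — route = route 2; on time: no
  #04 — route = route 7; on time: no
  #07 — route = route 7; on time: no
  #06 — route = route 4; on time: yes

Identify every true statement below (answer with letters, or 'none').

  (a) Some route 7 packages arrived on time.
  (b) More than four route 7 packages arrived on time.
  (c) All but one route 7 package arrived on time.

(a)

|A| = 11, |A ∩ B| = 1, |A ∖ B| = 10.
(a) A ∩ B ≠ ∅ (|A ∩ B| ≥ 1): holds.
(b) |A ∩ B| > 4: fails.
(c) |A ∖ B| = 1: fails.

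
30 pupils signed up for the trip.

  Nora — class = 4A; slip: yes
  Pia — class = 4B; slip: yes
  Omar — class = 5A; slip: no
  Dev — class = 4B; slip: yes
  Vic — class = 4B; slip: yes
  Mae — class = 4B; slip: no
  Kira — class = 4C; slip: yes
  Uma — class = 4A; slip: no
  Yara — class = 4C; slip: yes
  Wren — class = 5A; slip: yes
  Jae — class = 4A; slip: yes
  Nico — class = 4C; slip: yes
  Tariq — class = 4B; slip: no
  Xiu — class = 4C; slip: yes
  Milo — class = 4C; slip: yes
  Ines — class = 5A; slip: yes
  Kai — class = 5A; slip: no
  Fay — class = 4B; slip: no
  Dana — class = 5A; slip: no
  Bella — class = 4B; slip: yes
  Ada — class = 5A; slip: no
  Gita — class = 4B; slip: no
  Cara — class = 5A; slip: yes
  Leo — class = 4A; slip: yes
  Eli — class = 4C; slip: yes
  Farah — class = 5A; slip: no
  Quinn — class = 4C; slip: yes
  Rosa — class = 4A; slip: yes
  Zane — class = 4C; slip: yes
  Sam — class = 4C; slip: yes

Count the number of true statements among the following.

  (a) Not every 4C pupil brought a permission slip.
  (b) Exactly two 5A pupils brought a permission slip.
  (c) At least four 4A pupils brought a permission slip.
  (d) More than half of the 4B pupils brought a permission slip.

1

(a) 4C: |A| = 9, |A ∩ B| = 9; needs A ⊄ B (|A ∖ B| ≥ 1) — false.
(b) 5A: |A| = 8, |A ∩ B| = 3; needs |A ∩ B| = 2 — false.
(c) 4A: |A| = 5, |A ∩ B| = 4; needs |A ∩ B| ≥ 4 — true.
(d) 4B: |A| = 8, |A ∩ B| = 4; needs |A ∩ B| > |A ∖ B| — false.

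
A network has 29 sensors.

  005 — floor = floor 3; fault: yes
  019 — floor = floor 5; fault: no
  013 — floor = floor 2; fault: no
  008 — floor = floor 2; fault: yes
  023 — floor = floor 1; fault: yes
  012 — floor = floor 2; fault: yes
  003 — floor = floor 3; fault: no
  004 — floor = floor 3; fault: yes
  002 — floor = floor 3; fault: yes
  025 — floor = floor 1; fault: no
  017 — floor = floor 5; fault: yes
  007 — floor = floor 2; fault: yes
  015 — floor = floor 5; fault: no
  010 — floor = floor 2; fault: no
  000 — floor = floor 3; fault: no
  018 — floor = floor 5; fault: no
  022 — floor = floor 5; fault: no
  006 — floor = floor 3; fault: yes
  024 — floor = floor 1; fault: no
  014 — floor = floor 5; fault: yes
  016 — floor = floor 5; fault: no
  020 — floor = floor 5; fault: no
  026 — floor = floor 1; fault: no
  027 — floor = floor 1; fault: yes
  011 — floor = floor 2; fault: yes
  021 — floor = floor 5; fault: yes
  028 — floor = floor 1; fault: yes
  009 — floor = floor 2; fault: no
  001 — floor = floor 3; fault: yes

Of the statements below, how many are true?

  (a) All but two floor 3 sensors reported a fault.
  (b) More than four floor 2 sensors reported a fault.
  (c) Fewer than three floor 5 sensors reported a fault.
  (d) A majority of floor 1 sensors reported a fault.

(a) floor 3: |A| = 7, |A ∩ B| = 5; needs |A ∖ B| = 2 — true.
(b) floor 2: |A| = 7, |A ∩ B| = 4; needs |A ∩ B| > 4 — false.
(c) floor 5: |A| = 9, |A ∩ B| = 3; needs |A ∩ B| < 3 — false.
(d) floor 1: |A| = 6, |A ∩ B| = 3; needs |A ∩ B| > |A ∖ B| — false.

1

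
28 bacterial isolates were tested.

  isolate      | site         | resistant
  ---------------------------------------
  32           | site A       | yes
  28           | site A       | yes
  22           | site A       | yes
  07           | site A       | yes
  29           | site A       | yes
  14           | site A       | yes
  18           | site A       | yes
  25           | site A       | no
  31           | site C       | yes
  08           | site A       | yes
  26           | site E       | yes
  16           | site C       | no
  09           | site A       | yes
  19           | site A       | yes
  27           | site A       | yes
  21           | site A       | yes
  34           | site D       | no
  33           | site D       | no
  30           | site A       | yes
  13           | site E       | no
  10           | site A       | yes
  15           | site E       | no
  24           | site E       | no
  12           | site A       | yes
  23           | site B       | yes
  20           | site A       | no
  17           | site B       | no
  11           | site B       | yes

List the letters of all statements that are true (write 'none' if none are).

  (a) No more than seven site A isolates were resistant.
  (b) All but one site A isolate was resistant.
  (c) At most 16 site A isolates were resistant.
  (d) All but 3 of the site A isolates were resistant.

(c)

|A| = 17, |A ∩ B| = 15, |A ∖ B| = 2.
(a) |A ∩ B| ≤ 7: fails.
(b) |A ∖ B| = 1: fails.
(c) |A ∩ B| ≤ 16: holds.
(d) |A ∖ B| = 3: fails.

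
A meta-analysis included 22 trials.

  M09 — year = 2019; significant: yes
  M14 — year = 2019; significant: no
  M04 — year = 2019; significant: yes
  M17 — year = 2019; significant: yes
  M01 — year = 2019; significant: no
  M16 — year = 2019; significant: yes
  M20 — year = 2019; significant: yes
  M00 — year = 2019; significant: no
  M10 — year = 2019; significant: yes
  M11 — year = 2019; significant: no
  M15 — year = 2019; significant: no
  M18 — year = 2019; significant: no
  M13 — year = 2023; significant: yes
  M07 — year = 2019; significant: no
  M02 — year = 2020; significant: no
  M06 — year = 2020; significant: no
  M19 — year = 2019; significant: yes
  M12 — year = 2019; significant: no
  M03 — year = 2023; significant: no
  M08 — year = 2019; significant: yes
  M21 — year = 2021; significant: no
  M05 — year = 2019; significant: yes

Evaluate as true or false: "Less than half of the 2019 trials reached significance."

'Less than half of the 2019 trials reached significance' holds iff |A ∩ B| < |A ∖ B|.
|A| = 17, |A ∩ B| = 9, |A ∖ B| = 8.
9 > 8, so the statement is false.

False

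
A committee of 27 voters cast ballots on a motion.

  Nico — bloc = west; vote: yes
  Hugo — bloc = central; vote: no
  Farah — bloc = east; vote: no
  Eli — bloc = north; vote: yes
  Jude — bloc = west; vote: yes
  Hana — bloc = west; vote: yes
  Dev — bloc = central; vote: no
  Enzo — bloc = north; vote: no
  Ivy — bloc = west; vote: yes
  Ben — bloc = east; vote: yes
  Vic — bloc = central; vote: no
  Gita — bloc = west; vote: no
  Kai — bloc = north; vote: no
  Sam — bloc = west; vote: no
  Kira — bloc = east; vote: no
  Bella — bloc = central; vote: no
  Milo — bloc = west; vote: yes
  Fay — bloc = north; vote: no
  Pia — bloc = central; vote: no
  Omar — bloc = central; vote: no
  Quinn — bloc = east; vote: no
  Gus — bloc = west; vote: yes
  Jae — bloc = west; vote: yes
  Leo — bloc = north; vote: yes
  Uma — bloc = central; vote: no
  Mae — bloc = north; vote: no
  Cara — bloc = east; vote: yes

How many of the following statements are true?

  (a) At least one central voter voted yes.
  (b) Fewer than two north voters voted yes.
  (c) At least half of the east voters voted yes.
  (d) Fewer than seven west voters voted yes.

0

(a) central: |A| = 7, |A ∩ B| = 0; needs A ∩ B ≠ ∅ (|A ∩ B| ≥ 1) — false.
(b) north: |A| = 6, |A ∩ B| = 2; needs |A ∩ B| < 2 — false.
(c) east: |A| = 5, |A ∩ B| = 2; needs |A ∩ B| ≥ |A ∖ B| — false.
(d) west: |A| = 9, |A ∩ B| = 7; needs |A ∩ B| < 7 — false.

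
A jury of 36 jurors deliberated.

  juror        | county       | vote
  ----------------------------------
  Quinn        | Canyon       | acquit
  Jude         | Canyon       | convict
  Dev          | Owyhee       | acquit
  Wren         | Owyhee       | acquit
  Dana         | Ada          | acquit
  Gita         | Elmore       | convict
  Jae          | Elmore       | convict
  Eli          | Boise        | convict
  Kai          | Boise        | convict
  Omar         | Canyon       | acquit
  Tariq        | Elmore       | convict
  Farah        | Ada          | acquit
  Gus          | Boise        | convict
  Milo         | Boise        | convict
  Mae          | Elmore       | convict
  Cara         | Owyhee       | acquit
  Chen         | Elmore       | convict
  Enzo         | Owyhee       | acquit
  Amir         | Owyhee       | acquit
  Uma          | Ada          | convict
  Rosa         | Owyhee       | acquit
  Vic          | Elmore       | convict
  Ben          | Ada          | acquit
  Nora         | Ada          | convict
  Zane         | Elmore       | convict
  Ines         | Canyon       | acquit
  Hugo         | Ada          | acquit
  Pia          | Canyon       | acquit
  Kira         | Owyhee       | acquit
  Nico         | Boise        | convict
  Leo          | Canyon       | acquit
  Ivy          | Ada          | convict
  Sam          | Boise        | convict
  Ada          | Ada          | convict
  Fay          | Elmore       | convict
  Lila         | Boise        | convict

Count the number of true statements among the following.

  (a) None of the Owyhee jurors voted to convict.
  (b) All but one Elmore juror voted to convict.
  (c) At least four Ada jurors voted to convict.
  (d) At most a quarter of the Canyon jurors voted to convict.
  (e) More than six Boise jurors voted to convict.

4

(a) Owyhee: |A| = 7, |A ∩ B| = 0; needs A ∩ B = ∅ (|A ∩ B| = 0) — true.
(b) Elmore: |A| = 8, |A ∩ B| = 8; needs |A ∖ B| = 1 — false.
(c) Ada: |A| = 8, |A ∩ B| = 4; needs |A ∩ B| ≥ 4 — true.
(d) Canyon: |A| = 6, |A ∩ B| = 1; needs |A ∩ B| / |A| ≤ 1/4 — true.
(e) Boise: |A| = 7, |A ∩ B| = 7; needs |A ∩ B| > 6 — true.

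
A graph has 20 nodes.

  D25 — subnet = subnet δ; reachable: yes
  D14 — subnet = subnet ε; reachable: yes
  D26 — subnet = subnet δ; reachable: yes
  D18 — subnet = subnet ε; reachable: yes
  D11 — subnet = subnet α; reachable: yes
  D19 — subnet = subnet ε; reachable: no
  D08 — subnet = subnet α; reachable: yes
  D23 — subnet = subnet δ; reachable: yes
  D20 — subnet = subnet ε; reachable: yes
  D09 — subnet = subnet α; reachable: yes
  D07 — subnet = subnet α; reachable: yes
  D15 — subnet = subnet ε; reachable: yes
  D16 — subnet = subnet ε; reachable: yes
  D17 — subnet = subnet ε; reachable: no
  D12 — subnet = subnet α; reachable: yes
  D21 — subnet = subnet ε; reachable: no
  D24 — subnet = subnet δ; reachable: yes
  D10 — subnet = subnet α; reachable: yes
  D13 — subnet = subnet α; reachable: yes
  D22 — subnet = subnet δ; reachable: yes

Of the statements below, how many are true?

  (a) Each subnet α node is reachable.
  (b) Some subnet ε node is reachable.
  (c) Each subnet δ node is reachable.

3

(a) subnet α: |A| = 7, |A ∩ B| = 7; needs A ⊆ B, i.e. every element of A is in B (|A ∖ B| = 0) — true.
(b) subnet ε: |A| = 8, |A ∩ B| = 5; needs A ∩ B ≠ ∅ (|A ∩ B| ≥ 1) — true.
(c) subnet δ: |A| = 5, |A ∩ B| = 5; needs A ⊆ B, i.e. every element of A is in B (|A ∖ B| = 0) — true.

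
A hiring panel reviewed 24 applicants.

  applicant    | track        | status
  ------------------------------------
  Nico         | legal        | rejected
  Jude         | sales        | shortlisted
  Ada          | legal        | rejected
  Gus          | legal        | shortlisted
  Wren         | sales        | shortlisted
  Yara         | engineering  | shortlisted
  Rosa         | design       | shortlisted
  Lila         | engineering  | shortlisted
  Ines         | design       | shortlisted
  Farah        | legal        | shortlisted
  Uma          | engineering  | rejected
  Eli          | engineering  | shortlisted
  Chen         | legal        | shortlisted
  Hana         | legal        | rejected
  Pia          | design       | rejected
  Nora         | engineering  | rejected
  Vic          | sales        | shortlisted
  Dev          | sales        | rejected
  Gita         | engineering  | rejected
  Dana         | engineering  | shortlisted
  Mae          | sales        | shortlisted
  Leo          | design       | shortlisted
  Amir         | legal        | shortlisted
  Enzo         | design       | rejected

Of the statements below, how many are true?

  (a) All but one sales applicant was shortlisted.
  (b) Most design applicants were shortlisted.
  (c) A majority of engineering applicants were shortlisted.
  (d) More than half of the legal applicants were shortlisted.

(a) sales: |A| = 5, |A ∩ B| = 4; needs |A ∖ B| = 1 — true.
(b) design: |A| = 5, |A ∩ B| = 3; needs |A ∩ B| > |A ∖ B| — true.
(c) engineering: |A| = 7, |A ∩ B| = 4; needs |A ∩ B| > |A ∖ B| — true.
(d) legal: |A| = 7, |A ∩ B| = 4; needs |A ∩ B| > |A ∖ B| — true.

4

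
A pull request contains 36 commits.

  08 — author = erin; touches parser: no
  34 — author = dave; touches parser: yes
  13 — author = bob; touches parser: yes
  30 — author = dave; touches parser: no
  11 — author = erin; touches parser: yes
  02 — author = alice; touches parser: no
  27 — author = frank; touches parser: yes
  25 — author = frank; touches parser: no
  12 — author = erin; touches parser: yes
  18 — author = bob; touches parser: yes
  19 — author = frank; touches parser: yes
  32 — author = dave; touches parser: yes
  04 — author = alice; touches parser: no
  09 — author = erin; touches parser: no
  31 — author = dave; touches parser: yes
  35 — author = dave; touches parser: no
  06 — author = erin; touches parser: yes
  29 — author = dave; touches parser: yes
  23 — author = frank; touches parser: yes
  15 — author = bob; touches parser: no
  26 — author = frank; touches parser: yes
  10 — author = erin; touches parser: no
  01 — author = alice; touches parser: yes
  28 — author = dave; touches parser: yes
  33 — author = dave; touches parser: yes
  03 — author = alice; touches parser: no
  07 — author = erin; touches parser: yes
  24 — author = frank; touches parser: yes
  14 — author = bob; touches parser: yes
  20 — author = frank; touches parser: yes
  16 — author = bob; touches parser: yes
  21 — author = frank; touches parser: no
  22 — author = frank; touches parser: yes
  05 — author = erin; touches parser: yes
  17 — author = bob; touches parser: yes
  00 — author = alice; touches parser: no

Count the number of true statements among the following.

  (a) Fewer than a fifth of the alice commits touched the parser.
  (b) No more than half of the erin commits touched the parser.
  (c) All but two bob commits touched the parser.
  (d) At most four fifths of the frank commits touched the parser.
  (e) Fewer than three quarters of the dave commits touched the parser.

1

(a) alice: |A| = 5, |A ∩ B| = 1; needs |A ∩ B| / |A| < 1/5 — false.
(b) erin: |A| = 8, |A ∩ B| = 5; needs |A ∩ B| ≤ |A ∖ B| — false.
(c) bob: |A| = 6, |A ∩ B| = 5; needs |A ∖ B| = 2 — false.
(d) frank: |A| = 9, |A ∩ B| = 7; needs |A ∩ B| / |A| ≤ 4/5 — true.
(e) dave: |A| = 8, |A ∩ B| = 6; needs |A ∩ B| / |A| < 3/4 — false.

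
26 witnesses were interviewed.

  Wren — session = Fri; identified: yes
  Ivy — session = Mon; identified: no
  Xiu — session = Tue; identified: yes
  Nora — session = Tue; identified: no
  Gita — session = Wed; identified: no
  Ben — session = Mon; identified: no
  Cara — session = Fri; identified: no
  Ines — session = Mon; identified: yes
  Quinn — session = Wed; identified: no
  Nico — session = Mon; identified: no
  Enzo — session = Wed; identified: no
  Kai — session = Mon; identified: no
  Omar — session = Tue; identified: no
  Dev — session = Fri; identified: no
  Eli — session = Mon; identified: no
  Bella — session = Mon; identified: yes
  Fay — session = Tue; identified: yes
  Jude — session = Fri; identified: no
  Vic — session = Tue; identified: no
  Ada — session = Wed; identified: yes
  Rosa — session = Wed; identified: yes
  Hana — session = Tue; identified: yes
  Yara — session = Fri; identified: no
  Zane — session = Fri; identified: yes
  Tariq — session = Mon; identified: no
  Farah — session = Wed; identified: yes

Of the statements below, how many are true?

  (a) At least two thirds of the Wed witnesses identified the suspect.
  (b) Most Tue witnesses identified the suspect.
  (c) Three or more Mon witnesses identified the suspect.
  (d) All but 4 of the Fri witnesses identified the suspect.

1

(a) Wed: |A| = 6, |A ∩ B| = 3; needs |A ∩ B| / |A| ≥ 2/3 — false.
(b) Tue: |A| = 6, |A ∩ B| = 3; needs |A ∩ B| > |A ∖ B| — false.
(c) Mon: |A| = 8, |A ∩ B| = 2; needs |A ∩ B| ≥ 3 — false.
(d) Fri: |A| = 6, |A ∩ B| = 2; needs |A ∖ B| = 4 — true.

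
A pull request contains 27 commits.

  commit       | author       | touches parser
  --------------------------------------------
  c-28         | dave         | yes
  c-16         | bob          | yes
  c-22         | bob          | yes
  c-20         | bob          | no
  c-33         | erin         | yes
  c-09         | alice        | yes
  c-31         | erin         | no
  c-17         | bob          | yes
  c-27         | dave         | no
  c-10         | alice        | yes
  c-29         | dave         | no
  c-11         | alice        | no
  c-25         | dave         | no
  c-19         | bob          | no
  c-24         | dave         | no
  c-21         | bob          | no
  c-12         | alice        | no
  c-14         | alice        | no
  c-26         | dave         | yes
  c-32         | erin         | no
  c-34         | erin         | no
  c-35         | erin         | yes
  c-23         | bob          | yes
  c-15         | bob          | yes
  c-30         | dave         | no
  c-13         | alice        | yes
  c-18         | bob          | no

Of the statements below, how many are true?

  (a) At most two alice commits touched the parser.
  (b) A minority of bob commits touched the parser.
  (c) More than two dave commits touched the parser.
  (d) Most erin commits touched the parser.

(a) alice: |A| = 6, |A ∩ B| = 3; needs |A ∩ B| ≤ 2 — false.
(b) bob: |A| = 9, |A ∩ B| = 5; needs |A ∩ B| < |A ∖ B| — false.
(c) dave: |A| = 7, |A ∩ B| = 2; needs |A ∩ B| > 2 — false.
(d) erin: |A| = 5, |A ∩ B| = 2; needs |A ∩ B| > |A ∖ B| — false.

0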